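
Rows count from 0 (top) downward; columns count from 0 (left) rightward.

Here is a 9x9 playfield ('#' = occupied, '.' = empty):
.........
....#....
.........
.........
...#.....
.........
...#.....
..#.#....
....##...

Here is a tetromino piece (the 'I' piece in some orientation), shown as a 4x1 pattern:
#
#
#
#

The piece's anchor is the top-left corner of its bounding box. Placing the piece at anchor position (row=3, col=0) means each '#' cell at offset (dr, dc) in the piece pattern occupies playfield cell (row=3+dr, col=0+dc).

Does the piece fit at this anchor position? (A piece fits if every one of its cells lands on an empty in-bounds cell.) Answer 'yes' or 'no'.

Answer: yes

Derivation:
Check each piece cell at anchor (3, 0):
  offset (0,0) -> (3,0): empty -> OK
  offset (1,0) -> (4,0): empty -> OK
  offset (2,0) -> (5,0): empty -> OK
  offset (3,0) -> (6,0): empty -> OK
All cells valid: yes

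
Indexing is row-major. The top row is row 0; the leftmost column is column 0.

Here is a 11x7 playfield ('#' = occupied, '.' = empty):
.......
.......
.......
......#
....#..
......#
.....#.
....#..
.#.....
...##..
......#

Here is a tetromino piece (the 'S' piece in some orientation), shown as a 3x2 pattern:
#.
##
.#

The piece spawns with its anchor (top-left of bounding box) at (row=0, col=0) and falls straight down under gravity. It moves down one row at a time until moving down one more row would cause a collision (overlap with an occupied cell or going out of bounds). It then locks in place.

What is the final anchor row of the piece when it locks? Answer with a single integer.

Answer: 5

Derivation:
Spawn at (row=0, col=0). Try each row:
  row 0: fits
  row 1: fits
  row 2: fits
  row 3: fits
  row 4: fits
  row 5: fits
  row 6: blocked -> lock at row 5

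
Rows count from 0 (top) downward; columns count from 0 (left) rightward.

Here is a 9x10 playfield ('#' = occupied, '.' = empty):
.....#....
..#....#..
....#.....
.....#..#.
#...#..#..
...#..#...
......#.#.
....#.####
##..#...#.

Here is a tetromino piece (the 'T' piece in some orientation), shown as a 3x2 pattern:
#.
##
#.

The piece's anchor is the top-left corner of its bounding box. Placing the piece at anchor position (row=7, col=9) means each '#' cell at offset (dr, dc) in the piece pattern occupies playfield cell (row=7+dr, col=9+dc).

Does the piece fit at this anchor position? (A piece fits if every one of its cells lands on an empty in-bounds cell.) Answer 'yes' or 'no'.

Answer: no

Derivation:
Check each piece cell at anchor (7, 9):
  offset (0,0) -> (7,9): occupied ('#') -> FAIL
  offset (1,0) -> (8,9): empty -> OK
  offset (1,1) -> (8,10): out of bounds -> FAIL
  offset (2,0) -> (9,9): out of bounds -> FAIL
All cells valid: no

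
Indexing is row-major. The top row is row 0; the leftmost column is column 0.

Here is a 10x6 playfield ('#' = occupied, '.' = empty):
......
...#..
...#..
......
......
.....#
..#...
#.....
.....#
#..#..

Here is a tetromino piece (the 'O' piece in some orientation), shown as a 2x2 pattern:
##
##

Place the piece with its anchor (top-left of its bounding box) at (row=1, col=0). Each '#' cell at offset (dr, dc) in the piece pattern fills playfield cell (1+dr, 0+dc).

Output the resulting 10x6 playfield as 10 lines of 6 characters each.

Fill (1+0,0+0) = (1,0)
Fill (1+0,0+1) = (1,1)
Fill (1+1,0+0) = (2,0)
Fill (1+1,0+1) = (2,1)

Answer: ......
##.#..
##.#..
......
......
.....#
..#...
#.....
.....#
#..#..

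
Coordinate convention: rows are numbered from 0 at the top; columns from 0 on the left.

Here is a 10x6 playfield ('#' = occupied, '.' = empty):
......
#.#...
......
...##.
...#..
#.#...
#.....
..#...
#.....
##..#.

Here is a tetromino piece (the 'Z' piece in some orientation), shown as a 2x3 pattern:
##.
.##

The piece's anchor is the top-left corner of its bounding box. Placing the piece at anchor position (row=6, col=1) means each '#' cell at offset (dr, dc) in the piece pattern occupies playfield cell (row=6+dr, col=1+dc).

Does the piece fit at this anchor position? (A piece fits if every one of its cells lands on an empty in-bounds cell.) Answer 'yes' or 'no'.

Answer: no

Derivation:
Check each piece cell at anchor (6, 1):
  offset (0,0) -> (6,1): empty -> OK
  offset (0,1) -> (6,2): empty -> OK
  offset (1,1) -> (7,2): occupied ('#') -> FAIL
  offset (1,2) -> (7,3): empty -> OK
All cells valid: no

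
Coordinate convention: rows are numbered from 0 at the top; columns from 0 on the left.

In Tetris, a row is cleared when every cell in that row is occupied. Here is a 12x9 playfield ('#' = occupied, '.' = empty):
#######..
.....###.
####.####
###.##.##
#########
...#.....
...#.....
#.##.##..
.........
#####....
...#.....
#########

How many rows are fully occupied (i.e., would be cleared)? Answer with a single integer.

Check each row:
  row 0: 2 empty cells -> not full
  row 1: 6 empty cells -> not full
  row 2: 1 empty cell -> not full
  row 3: 2 empty cells -> not full
  row 4: 0 empty cells -> FULL (clear)
  row 5: 8 empty cells -> not full
  row 6: 8 empty cells -> not full
  row 7: 4 empty cells -> not full
  row 8: 9 empty cells -> not full
  row 9: 4 empty cells -> not full
  row 10: 8 empty cells -> not full
  row 11: 0 empty cells -> FULL (clear)
Total rows cleared: 2

Answer: 2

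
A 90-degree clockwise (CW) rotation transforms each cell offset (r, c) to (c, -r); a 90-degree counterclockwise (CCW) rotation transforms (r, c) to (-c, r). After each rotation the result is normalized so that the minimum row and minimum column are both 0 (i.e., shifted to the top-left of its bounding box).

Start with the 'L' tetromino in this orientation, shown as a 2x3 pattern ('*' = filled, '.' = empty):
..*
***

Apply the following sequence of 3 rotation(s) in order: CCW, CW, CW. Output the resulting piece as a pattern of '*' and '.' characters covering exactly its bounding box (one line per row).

Answer: *.
*.
**

Derivation:
Start:
..*
***
After rotation 1 (CCW):
**
.*
.*
After rotation 2 (CW):
..*
***
After rotation 3 (CW):
*.
*.
**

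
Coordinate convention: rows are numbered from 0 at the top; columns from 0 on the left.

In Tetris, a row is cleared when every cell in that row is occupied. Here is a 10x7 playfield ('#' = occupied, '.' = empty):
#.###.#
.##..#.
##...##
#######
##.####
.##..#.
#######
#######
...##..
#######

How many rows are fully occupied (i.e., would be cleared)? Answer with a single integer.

Answer: 4

Derivation:
Check each row:
  row 0: 2 empty cells -> not full
  row 1: 4 empty cells -> not full
  row 2: 3 empty cells -> not full
  row 3: 0 empty cells -> FULL (clear)
  row 4: 1 empty cell -> not full
  row 5: 4 empty cells -> not full
  row 6: 0 empty cells -> FULL (clear)
  row 7: 0 empty cells -> FULL (clear)
  row 8: 5 empty cells -> not full
  row 9: 0 empty cells -> FULL (clear)
Total rows cleared: 4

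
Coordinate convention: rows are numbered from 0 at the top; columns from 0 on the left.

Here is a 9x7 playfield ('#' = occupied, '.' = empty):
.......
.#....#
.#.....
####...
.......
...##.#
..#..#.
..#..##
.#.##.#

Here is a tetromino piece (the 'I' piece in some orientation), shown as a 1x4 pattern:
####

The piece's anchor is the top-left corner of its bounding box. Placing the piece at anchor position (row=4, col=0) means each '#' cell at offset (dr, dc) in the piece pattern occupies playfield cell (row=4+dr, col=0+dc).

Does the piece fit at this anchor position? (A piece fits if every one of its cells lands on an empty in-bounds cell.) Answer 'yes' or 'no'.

Check each piece cell at anchor (4, 0):
  offset (0,0) -> (4,0): empty -> OK
  offset (0,1) -> (4,1): empty -> OK
  offset (0,2) -> (4,2): empty -> OK
  offset (0,3) -> (4,3): empty -> OK
All cells valid: yes

Answer: yes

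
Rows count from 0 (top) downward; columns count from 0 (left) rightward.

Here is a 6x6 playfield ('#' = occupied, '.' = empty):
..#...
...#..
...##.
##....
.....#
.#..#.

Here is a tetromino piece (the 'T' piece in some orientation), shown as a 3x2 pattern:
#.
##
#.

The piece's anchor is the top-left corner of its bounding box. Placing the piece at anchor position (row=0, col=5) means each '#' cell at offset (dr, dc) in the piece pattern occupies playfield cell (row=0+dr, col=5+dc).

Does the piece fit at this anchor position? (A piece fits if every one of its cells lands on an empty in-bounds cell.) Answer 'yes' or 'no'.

Answer: no

Derivation:
Check each piece cell at anchor (0, 5):
  offset (0,0) -> (0,5): empty -> OK
  offset (1,0) -> (1,5): empty -> OK
  offset (1,1) -> (1,6): out of bounds -> FAIL
  offset (2,0) -> (2,5): empty -> OK
All cells valid: no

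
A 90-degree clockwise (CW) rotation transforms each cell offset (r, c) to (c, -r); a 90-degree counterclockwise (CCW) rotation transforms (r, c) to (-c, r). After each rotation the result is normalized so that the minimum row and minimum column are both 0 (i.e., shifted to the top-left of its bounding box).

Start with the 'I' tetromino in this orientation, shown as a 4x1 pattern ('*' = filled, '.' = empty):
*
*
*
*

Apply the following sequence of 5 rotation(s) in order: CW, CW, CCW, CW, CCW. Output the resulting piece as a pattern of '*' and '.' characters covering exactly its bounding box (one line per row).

Start:
*
*
*
*
After rotation 1 (CW):
****
After rotation 2 (CW):
*
*
*
*
After rotation 3 (CCW):
****
After rotation 4 (CW):
*
*
*
*
After rotation 5 (CCW):
****

Answer: ****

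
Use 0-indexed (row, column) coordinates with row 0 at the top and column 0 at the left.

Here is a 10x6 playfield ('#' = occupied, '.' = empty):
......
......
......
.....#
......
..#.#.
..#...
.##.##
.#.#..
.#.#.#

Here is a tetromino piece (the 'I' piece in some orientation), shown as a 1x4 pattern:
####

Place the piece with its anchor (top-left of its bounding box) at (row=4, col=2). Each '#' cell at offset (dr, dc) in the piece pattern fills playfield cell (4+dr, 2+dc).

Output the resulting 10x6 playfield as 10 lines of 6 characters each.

Answer: ......
......
......
.....#
..####
..#.#.
..#...
.##.##
.#.#..
.#.#.#

Derivation:
Fill (4+0,2+0) = (4,2)
Fill (4+0,2+1) = (4,3)
Fill (4+0,2+2) = (4,4)
Fill (4+0,2+3) = (4,5)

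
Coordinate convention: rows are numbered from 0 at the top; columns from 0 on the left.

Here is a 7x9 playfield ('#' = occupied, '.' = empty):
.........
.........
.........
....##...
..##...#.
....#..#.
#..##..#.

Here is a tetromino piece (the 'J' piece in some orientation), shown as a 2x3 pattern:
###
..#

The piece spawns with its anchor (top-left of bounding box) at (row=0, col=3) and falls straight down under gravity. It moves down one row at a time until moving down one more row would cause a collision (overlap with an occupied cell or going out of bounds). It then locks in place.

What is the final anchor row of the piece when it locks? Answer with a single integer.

Spawn at (row=0, col=3). Try each row:
  row 0: fits
  row 1: fits
  row 2: blocked -> lock at row 1

Answer: 1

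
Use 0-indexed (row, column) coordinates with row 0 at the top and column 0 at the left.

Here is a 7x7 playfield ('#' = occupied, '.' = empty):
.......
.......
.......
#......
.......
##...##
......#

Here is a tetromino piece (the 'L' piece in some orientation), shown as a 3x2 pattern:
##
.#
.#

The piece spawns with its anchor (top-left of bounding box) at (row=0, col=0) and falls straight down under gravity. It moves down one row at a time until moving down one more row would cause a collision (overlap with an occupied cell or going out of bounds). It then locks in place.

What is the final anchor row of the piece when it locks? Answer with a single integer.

Answer: 2

Derivation:
Spawn at (row=0, col=0). Try each row:
  row 0: fits
  row 1: fits
  row 2: fits
  row 3: blocked -> lock at row 2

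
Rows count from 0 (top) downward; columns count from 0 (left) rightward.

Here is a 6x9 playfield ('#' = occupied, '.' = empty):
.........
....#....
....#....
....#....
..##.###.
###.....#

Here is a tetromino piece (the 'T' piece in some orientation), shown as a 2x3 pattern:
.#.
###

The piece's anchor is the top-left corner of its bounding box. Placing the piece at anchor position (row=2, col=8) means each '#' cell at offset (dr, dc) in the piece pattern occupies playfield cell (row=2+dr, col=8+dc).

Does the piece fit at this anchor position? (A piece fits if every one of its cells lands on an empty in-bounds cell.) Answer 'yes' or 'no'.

Answer: no

Derivation:
Check each piece cell at anchor (2, 8):
  offset (0,1) -> (2,9): out of bounds -> FAIL
  offset (1,0) -> (3,8): empty -> OK
  offset (1,1) -> (3,9): out of bounds -> FAIL
  offset (1,2) -> (3,10): out of bounds -> FAIL
All cells valid: no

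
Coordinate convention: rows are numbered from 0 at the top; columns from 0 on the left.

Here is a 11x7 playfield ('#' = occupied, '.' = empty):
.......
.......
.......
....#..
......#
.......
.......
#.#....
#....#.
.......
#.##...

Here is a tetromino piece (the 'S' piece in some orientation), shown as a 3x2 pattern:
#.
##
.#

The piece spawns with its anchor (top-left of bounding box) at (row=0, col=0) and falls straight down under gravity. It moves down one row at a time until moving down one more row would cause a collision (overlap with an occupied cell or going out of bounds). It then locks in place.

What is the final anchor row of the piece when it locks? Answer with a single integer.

Spawn at (row=0, col=0). Try each row:
  row 0: fits
  row 1: fits
  row 2: fits
  row 3: fits
  row 4: fits
  row 5: fits
  row 6: blocked -> lock at row 5

Answer: 5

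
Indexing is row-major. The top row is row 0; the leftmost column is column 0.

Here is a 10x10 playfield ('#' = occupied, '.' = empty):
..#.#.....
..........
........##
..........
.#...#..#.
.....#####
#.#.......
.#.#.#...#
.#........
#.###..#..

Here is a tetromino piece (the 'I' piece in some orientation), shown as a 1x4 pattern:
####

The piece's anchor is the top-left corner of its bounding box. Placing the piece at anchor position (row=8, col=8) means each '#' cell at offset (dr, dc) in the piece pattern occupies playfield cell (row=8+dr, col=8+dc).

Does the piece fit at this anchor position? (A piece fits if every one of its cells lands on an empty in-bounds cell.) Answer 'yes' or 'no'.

Check each piece cell at anchor (8, 8):
  offset (0,0) -> (8,8): empty -> OK
  offset (0,1) -> (8,9): empty -> OK
  offset (0,2) -> (8,10): out of bounds -> FAIL
  offset (0,3) -> (8,11): out of bounds -> FAIL
All cells valid: no

Answer: no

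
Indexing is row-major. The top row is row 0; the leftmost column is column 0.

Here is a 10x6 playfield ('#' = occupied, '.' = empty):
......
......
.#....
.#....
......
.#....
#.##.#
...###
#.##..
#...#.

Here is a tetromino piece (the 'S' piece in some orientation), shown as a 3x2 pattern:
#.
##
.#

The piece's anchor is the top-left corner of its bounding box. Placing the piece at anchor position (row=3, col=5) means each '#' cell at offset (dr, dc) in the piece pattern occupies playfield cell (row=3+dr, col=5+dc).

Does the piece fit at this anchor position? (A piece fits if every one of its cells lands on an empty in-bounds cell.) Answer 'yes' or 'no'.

Answer: no

Derivation:
Check each piece cell at anchor (3, 5):
  offset (0,0) -> (3,5): empty -> OK
  offset (1,0) -> (4,5): empty -> OK
  offset (1,1) -> (4,6): out of bounds -> FAIL
  offset (2,1) -> (5,6): out of bounds -> FAIL
All cells valid: no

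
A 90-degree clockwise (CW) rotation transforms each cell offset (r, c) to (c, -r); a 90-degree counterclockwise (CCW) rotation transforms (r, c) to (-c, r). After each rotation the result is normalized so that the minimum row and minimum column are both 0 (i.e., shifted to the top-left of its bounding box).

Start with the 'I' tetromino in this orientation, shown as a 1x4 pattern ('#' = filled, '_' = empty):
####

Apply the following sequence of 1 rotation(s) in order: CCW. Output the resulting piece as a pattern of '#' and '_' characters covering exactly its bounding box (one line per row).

Start:
####
After rotation 1 (CCW):
#
#
#
#

Answer: #
#
#
#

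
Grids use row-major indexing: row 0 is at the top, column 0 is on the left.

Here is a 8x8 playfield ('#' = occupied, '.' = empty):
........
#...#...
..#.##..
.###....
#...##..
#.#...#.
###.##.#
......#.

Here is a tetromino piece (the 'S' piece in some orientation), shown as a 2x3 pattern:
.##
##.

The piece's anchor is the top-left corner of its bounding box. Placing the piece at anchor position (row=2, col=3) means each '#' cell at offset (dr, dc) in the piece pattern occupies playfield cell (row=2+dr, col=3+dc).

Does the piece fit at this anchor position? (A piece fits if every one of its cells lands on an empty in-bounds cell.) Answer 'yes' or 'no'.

Answer: no

Derivation:
Check each piece cell at anchor (2, 3):
  offset (0,1) -> (2,4): occupied ('#') -> FAIL
  offset (0,2) -> (2,5): occupied ('#') -> FAIL
  offset (1,0) -> (3,3): occupied ('#') -> FAIL
  offset (1,1) -> (3,4): empty -> OK
All cells valid: no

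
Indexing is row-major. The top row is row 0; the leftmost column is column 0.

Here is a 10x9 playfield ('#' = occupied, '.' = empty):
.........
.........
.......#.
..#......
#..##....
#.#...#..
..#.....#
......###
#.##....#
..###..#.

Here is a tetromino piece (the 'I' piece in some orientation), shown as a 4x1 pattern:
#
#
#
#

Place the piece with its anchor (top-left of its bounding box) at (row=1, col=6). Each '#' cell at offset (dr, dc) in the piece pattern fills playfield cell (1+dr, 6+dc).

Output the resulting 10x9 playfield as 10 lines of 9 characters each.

Answer: .........
......#..
......##.
..#...#..
#..##.#..
#.#...#..
..#.....#
......###
#.##....#
..###..#.

Derivation:
Fill (1+0,6+0) = (1,6)
Fill (1+1,6+0) = (2,6)
Fill (1+2,6+0) = (3,6)
Fill (1+3,6+0) = (4,6)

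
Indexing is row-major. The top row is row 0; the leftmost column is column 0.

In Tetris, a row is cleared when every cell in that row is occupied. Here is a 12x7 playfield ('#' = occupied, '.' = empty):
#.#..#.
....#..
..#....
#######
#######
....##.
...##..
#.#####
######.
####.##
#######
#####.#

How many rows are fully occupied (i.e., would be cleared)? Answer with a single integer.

Answer: 3

Derivation:
Check each row:
  row 0: 4 empty cells -> not full
  row 1: 6 empty cells -> not full
  row 2: 6 empty cells -> not full
  row 3: 0 empty cells -> FULL (clear)
  row 4: 0 empty cells -> FULL (clear)
  row 5: 5 empty cells -> not full
  row 6: 5 empty cells -> not full
  row 7: 1 empty cell -> not full
  row 8: 1 empty cell -> not full
  row 9: 1 empty cell -> not full
  row 10: 0 empty cells -> FULL (clear)
  row 11: 1 empty cell -> not full
Total rows cleared: 3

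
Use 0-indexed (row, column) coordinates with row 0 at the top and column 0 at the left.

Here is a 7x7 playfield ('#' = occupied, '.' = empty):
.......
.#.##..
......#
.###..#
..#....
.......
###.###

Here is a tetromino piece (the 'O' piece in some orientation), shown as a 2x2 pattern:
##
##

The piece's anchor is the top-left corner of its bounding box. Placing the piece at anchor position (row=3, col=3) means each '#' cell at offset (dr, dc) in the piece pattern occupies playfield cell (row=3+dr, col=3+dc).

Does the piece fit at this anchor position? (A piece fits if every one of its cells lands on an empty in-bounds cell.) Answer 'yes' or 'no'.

Answer: no

Derivation:
Check each piece cell at anchor (3, 3):
  offset (0,0) -> (3,3): occupied ('#') -> FAIL
  offset (0,1) -> (3,4): empty -> OK
  offset (1,0) -> (4,3): empty -> OK
  offset (1,1) -> (4,4): empty -> OK
All cells valid: no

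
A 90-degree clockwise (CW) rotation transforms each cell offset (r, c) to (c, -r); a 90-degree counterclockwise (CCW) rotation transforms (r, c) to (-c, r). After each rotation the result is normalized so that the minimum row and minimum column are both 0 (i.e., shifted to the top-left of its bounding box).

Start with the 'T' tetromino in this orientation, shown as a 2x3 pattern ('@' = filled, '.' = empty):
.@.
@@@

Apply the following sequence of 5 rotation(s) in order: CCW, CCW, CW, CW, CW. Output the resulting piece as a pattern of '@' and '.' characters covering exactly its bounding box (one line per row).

Answer: @.
@@
@.

Derivation:
Start:
.@.
@@@
After rotation 1 (CCW):
.@
@@
.@
After rotation 2 (CCW):
@@@
.@.
After rotation 3 (CW):
.@
@@
.@
After rotation 4 (CW):
.@.
@@@
After rotation 5 (CW):
@.
@@
@.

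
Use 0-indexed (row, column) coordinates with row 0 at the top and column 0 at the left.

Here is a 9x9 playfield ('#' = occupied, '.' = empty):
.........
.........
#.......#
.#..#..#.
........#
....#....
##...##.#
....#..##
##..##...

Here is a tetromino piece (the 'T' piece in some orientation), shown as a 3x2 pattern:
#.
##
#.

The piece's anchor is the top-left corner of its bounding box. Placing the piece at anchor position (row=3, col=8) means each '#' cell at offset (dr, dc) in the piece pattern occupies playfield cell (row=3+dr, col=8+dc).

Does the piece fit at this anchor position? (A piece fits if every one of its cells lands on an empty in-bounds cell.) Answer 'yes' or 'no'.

Answer: no

Derivation:
Check each piece cell at anchor (3, 8):
  offset (0,0) -> (3,8): empty -> OK
  offset (1,0) -> (4,8): occupied ('#') -> FAIL
  offset (1,1) -> (4,9): out of bounds -> FAIL
  offset (2,0) -> (5,8): empty -> OK
All cells valid: no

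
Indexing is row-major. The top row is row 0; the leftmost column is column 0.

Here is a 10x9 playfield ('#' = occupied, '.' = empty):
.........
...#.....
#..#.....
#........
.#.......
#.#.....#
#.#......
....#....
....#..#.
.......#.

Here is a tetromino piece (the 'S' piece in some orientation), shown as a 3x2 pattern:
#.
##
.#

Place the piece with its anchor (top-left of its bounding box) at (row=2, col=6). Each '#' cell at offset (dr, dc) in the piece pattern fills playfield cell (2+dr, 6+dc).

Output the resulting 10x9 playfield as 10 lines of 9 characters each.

Fill (2+0,6+0) = (2,6)
Fill (2+1,6+0) = (3,6)
Fill (2+1,6+1) = (3,7)
Fill (2+2,6+1) = (4,7)

Answer: .........
...#.....
#..#..#..
#.....##.
.#.....#.
#.#.....#
#.#......
....#....
....#..#.
.......#.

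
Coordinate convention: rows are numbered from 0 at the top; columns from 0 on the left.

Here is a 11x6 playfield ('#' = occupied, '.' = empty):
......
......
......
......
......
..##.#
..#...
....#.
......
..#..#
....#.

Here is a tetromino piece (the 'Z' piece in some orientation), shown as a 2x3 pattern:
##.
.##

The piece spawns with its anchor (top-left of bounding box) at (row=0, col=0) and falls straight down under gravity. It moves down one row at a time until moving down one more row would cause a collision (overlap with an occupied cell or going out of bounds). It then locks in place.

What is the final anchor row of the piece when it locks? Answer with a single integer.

Answer: 3

Derivation:
Spawn at (row=0, col=0). Try each row:
  row 0: fits
  row 1: fits
  row 2: fits
  row 3: fits
  row 4: blocked -> lock at row 3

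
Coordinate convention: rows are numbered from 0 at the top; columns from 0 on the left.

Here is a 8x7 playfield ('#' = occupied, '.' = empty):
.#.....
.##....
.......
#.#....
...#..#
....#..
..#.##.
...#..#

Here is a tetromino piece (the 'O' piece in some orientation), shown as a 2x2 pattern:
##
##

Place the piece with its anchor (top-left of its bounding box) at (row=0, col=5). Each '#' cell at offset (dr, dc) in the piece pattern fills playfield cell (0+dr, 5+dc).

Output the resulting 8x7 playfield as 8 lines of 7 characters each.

Answer: .#...##
.##..##
.......
#.#....
...#..#
....#..
..#.##.
...#..#

Derivation:
Fill (0+0,5+0) = (0,5)
Fill (0+0,5+1) = (0,6)
Fill (0+1,5+0) = (1,5)
Fill (0+1,5+1) = (1,6)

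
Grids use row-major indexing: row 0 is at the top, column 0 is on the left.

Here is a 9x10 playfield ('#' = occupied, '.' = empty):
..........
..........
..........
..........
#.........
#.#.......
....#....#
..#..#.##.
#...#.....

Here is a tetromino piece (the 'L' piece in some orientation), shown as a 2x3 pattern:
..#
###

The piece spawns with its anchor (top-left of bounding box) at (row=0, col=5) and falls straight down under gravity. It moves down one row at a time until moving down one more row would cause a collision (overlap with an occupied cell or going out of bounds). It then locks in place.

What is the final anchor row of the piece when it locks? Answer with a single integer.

Spawn at (row=0, col=5). Try each row:
  row 0: fits
  row 1: fits
  row 2: fits
  row 3: fits
  row 4: fits
  row 5: fits
  row 6: blocked -> lock at row 5

Answer: 5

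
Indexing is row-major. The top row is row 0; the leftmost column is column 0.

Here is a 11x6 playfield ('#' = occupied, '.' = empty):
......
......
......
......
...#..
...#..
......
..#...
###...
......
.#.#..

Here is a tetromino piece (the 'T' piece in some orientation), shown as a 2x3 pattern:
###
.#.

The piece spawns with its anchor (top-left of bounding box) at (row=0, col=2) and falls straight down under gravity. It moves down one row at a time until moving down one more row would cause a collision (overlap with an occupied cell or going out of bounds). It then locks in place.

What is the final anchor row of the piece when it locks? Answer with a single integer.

Answer: 2

Derivation:
Spawn at (row=0, col=2). Try each row:
  row 0: fits
  row 1: fits
  row 2: fits
  row 3: blocked -> lock at row 2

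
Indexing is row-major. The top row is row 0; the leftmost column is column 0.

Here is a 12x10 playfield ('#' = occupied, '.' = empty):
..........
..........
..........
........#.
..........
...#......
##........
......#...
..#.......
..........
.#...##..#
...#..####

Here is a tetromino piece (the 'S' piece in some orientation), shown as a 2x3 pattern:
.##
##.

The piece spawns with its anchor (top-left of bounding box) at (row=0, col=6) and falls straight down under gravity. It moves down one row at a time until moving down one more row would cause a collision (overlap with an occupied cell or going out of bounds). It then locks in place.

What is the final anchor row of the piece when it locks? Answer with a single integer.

Answer: 2

Derivation:
Spawn at (row=0, col=6). Try each row:
  row 0: fits
  row 1: fits
  row 2: fits
  row 3: blocked -> lock at row 2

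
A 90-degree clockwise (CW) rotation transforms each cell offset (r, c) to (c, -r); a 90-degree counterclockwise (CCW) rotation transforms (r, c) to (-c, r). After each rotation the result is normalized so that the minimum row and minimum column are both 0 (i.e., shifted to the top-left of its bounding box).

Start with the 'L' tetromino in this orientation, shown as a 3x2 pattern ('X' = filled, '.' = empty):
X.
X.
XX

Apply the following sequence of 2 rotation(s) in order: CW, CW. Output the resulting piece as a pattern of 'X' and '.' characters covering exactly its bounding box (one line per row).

Start:
X.
X.
XX
After rotation 1 (CW):
XXX
X..
After rotation 2 (CW):
XX
.X
.X

Answer: XX
.X
.X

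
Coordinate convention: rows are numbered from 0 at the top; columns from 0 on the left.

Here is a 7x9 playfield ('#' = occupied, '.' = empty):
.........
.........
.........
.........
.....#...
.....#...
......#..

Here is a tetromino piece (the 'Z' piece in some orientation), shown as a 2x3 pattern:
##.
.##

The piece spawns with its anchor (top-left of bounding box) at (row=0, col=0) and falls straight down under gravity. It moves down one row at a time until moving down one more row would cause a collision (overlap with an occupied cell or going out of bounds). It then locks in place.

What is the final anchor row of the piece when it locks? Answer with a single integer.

Answer: 5

Derivation:
Spawn at (row=0, col=0). Try each row:
  row 0: fits
  row 1: fits
  row 2: fits
  row 3: fits
  row 4: fits
  row 5: fits
  row 6: blocked -> lock at row 5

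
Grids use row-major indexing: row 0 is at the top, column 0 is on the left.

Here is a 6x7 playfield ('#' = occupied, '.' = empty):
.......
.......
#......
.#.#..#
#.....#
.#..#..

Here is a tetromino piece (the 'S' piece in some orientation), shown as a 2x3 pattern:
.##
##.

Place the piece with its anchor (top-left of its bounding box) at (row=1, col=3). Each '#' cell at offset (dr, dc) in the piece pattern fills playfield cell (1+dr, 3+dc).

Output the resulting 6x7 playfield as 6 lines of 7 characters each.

Fill (1+0,3+1) = (1,4)
Fill (1+0,3+2) = (1,5)
Fill (1+1,3+0) = (2,3)
Fill (1+1,3+1) = (2,4)

Answer: .......
....##.
#..##..
.#.#..#
#.....#
.#..#..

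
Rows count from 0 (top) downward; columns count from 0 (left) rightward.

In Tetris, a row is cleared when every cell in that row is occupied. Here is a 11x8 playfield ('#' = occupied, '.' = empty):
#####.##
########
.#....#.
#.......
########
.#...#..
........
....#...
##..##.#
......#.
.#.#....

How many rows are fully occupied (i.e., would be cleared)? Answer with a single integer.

Answer: 2

Derivation:
Check each row:
  row 0: 1 empty cell -> not full
  row 1: 0 empty cells -> FULL (clear)
  row 2: 6 empty cells -> not full
  row 3: 7 empty cells -> not full
  row 4: 0 empty cells -> FULL (clear)
  row 5: 6 empty cells -> not full
  row 6: 8 empty cells -> not full
  row 7: 7 empty cells -> not full
  row 8: 3 empty cells -> not full
  row 9: 7 empty cells -> not full
  row 10: 6 empty cells -> not full
Total rows cleared: 2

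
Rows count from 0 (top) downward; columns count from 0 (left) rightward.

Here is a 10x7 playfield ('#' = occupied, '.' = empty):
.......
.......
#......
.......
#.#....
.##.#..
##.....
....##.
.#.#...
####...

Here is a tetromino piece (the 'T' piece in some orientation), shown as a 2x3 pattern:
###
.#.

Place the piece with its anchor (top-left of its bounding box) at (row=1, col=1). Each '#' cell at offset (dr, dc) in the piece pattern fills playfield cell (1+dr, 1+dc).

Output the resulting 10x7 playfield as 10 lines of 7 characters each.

Answer: .......
.###...
#.#....
.......
#.#....
.##.#..
##.....
....##.
.#.#...
####...

Derivation:
Fill (1+0,1+0) = (1,1)
Fill (1+0,1+1) = (1,2)
Fill (1+0,1+2) = (1,3)
Fill (1+1,1+1) = (2,2)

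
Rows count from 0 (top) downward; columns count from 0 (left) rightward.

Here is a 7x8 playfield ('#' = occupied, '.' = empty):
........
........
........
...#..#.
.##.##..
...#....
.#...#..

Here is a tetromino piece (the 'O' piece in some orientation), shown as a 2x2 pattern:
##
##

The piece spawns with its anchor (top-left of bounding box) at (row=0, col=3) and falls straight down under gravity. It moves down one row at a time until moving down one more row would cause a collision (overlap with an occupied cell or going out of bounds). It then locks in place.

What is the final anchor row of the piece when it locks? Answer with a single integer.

Answer: 1

Derivation:
Spawn at (row=0, col=3). Try each row:
  row 0: fits
  row 1: fits
  row 2: blocked -> lock at row 1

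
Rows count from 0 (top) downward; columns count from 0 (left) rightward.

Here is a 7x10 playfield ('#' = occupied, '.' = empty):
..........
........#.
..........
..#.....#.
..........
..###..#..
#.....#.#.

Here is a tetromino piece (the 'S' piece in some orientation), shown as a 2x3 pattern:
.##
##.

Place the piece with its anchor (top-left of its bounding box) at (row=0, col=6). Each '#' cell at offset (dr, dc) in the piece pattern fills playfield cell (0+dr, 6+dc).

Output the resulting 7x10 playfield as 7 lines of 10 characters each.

Answer: .......##.
......###.
..........
..#.....#.
..........
..###..#..
#.....#.#.

Derivation:
Fill (0+0,6+1) = (0,7)
Fill (0+0,6+2) = (0,8)
Fill (0+1,6+0) = (1,6)
Fill (0+1,6+1) = (1,7)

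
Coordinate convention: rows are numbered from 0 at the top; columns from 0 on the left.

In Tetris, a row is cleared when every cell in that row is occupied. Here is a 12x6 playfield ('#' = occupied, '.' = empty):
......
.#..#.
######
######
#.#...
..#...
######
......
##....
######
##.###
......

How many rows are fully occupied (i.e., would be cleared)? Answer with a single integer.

Answer: 4

Derivation:
Check each row:
  row 0: 6 empty cells -> not full
  row 1: 4 empty cells -> not full
  row 2: 0 empty cells -> FULL (clear)
  row 3: 0 empty cells -> FULL (clear)
  row 4: 4 empty cells -> not full
  row 5: 5 empty cells -> not full
  row 6: 0 empty cells -> FULL (clear)
  row 7: 6 empty cells -> not full
  row 8: 4 empty cells -> not full
  row 9: 0 empty cells -> FULL (clear)
  row 10: 1 empty cell -> not full
  row 11: 6 empty cells -> not full
Total rows cleared: 4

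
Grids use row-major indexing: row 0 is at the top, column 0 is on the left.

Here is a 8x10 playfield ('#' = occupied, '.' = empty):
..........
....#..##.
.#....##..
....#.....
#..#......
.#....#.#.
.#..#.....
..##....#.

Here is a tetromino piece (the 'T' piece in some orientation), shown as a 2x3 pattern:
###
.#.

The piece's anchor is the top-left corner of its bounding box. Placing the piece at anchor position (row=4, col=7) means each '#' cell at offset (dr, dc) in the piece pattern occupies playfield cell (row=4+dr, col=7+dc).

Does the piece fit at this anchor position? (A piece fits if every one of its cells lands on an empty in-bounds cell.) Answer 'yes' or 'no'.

Answer: no

Derivation:
Check each piece cell at anchor (4, 7):
  offset (0,0) -> (4,7): empty -> OK
  offset (0,1) -> (4,8): empty -> OK
  offset (0,2) -> (4,9): empty -> OK
  offset (1,1) -> (5,8): occupied ('#') -> FAIL
All cells valid: no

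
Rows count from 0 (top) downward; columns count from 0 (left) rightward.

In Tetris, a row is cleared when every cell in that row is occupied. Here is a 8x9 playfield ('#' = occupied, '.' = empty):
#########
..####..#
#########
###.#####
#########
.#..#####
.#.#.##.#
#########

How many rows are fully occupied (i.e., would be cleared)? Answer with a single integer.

Answer: 4

Derivation:
Check each row:
  row 0: 0 empty cells -> FULL (clear)
  row 1: 4 empty cells -> not full
  row 2: 0 empty cells -> FULL (clear)
  row 3: 1 empty cell -> not full
  row 4: 0 empty cells -> FULL (clear)
  row 5: 3 empty cells -> not full
  row 6: 4 empty cells -> not full
  row 7: 0 empty cells -> FULL (clear)
Total rows cleared: 4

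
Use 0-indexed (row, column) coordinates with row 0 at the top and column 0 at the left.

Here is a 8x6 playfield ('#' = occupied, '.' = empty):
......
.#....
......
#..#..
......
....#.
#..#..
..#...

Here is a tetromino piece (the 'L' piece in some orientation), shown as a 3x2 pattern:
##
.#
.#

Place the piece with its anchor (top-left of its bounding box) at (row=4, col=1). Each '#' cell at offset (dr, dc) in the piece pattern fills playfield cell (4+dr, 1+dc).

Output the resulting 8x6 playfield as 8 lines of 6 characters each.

Fill (4+0,1+0) = (4,1)
Fill (4+0,1+1) = (4,2)
Fill (4+1,1+1) = (5,2)
Fill (4+2,1+1) = (6,2)

Answer: ......
.#....
......
#..#..
.##...
..#.#.
#.##..
..#...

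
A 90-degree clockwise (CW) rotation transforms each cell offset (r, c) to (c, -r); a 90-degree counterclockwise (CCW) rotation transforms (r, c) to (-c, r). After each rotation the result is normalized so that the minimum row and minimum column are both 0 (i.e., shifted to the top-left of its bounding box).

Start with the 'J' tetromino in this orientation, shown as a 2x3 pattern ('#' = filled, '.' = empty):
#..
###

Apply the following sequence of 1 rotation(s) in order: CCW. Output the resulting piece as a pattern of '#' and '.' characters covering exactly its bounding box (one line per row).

Answer: .#
.#
##

Derivation:
Start:
#..
###
After rotation 1 (CCW):
.#
.#
##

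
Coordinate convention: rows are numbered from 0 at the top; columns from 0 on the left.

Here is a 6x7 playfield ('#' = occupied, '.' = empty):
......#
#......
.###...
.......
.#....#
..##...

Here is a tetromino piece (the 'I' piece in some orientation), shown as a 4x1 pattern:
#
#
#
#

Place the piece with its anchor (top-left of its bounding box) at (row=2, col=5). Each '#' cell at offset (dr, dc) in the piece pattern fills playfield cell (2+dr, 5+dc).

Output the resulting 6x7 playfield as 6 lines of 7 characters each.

Fill (2+0,5+0) = (2,5)
Fill (2+1,5+0) = (3,5)
Fill (2+2,5+0) = (4,5)
Fill (2+3,5+0) = (5,5)

Answer: ......#
#......
.###.#.
.....#.
.#...##
..##.#.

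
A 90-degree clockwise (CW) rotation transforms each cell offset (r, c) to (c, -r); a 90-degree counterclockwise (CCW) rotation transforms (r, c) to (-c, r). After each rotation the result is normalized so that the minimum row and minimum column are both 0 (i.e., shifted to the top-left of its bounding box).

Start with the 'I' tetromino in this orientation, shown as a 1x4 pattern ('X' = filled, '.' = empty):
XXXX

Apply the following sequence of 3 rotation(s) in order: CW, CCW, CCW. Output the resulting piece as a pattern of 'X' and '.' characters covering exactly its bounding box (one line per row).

Answer: X
X
X
X

Derivation:
Start:
XXXX
After rotation 1 (CW):
X
X
X
X
After rotation 2 (CCW):
XXXX
After rotation 3 (CCW):
X
X
X
X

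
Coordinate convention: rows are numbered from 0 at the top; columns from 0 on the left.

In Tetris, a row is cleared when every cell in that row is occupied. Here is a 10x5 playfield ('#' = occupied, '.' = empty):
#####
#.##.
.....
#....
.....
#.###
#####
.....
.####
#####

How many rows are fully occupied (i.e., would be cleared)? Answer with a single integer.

Answer: 3

Derivation:
Check each row:
  row 0: 0 empty cells -> FULL (clear)
  row 1: 2 empty cells -> not full
  row 2: 5 empty cells -> not full
  row 3: 4 empty cells -> not full
  row 4: 5 empty cells -> not full
  row 5: 1 empty cell -> not full
  row 6: 0 empty cells -> FULL (clear)
  row 7: 5 empty cells -> not full
  row 8: 1 empty cell -> not full
  row 9: 0 empty cells -> FULL (clear)
Total rows cleared: 3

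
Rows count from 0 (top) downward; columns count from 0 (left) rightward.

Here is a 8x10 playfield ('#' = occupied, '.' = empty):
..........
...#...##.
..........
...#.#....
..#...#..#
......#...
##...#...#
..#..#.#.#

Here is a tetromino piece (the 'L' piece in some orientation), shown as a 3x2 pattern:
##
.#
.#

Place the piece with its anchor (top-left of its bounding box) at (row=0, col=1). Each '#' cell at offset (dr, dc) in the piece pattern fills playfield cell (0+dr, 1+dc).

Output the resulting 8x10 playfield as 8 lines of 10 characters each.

Answer: .##.......
..##...##.
..#.......
...#.#....
..#...#..#
......#...
##...#...#
..#..#.#.#

Derivation:
Fill (0+0,1+0) = (0,1)
Fill (0+0,1+1) = (0,2)
Fill (0+1,1+1) = (1,2)
Fill (0+2,1+1) = (2,2)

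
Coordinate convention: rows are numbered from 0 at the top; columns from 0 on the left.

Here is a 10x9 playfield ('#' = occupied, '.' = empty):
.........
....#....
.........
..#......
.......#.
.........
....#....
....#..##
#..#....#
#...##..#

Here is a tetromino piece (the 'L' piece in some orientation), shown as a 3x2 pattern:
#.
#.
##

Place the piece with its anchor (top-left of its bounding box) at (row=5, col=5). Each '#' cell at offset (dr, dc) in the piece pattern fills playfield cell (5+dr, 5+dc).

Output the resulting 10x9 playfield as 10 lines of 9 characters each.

Fill (5+0,5+0) = (5,5)
Fill (5+1,5+0) = (6,5)
Fill (5+2,5+0) = (7,5)
Fill (5+2,5+1) = (7,6)

Answer: .........
....#....
.........
..#......
.......#.
.....#...
....##...
....#####
#..#....#
#...##..#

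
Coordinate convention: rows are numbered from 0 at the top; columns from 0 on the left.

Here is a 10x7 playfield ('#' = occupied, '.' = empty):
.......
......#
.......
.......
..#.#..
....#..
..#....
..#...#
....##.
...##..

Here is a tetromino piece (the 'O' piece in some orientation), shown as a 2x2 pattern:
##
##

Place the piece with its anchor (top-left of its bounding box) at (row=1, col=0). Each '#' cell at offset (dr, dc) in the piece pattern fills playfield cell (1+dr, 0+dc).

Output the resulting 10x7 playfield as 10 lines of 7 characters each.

Fill (1+0,0+0) = (1,0)
Fill (1+0,0+1) = (1,1)
Fill (1+1,0+0) = (2,0)
Fill (1+1,0+1) = (2,1)

Answer: .......
##....#
##.....
.......
..#.#..
....#..
..#....
..#...#
....##.
...##..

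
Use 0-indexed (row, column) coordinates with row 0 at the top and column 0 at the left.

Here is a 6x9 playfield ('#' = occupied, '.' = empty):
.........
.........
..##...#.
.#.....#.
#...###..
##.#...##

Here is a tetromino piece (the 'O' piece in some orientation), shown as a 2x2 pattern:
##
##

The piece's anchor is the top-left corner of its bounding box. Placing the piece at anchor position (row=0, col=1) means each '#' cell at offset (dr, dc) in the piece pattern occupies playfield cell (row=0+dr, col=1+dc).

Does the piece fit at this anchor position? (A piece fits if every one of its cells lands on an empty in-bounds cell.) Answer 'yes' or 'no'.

Check each piece cell at anchor (0, 1):
  offset (0,0) -> (0,1): empty -> OK
  offset (0,1) -> (0,2): empty -> OK
  offset (1,0) -> (1,1): empty -> OK
  offset (1,1) -> (1,2): empty -> OK
All cells valid: yes

Answer: yes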